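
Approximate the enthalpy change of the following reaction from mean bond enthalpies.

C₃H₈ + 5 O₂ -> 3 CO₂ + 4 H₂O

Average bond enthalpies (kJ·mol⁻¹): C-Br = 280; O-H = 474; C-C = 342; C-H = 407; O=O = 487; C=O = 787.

Bonds broken (reactants):
  C-C: 2 × 342 = 684
  C-H: 8 × 407 = 3256
  O=O: 5 × 487 = 2435
  Σ(broken) = 6375 kJ
Bonds formed (products):
  C=O: 6 × 787 = 4722
  O-H: 8 × 474 = 3792
  Σ(formed) = 8514 kJ
ΔH = Σ(broken) − Σ(formed) = 6375 − 8514 = −2139 kJ

ΔH ≈ −2139 kJ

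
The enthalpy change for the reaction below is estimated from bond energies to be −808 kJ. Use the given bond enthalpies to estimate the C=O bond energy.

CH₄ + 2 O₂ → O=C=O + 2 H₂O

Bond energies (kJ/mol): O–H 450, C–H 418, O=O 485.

Let D be the C=O bond energy.
Σ(broken) = 4×418 + 2×485 = 2642
Σ(formed) = 2×D + 4×450 = 1800 + 2D
ΔH = Σ(broken) − Σ(formed) = (2642) − (1800 + 2D) = +842 − 2D
Setting this equal to −808 kJ gives 2D = 1650, so D = 825 kJ/mol.

D(C=O) ≈ 825 kJ/mol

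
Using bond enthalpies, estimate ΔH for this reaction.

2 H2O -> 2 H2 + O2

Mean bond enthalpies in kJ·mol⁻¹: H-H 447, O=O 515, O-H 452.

Bonds broken (reactants):
  O-H: 4 × 452 = 1808
  Σ(broken) = 1808 kJ
Bonds formed (products):
  H-H: 2 × 447 = 894
  O=O: 1 × 515 = 515
  Σ(formed) = 1409 kJ
ΔH = Σ(broken) − Σ(formed) = 1808 − 1409 = +399 kJ

ΔH ≈ +399 kJ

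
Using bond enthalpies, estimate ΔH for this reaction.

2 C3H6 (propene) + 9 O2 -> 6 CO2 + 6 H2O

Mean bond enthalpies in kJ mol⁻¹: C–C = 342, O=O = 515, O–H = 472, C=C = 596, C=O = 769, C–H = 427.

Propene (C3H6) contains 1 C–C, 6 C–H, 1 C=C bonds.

Bonds broken (reactants):
  C–C: 2 × 342 = 684
  C–H: 12 × 427 = 5124
  C=C: 2 × 596 = 1192
  O=O: 9 × 515 = 4635
  Σ(broken) = 11635 kJ
Bonds formed (products):
  C=O: 12 × 769 = 9228
  O–H: 12 × 472 = 5664
  Σ(formed) = 14892 kJ
ΔH = Σ(broken) − Σ(formed) = 11635 − 14892 = −3257 kJ

ΔH ≈ −3257 kJ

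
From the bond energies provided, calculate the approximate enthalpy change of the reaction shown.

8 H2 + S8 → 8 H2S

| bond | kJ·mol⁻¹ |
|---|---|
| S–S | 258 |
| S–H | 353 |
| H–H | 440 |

ΔH ≈ −64 kJ

Bonds broken (reactants):
  H–H: 8 × 440 = 3520
  S–S: 8 × 258 = 2064
  Σ(broken) = 5584 kJ
Bonds formed (products):
  S–H: 16 × 353 = 5648
  Σ(formed) = 5648 kJ
ΔH = Σ(broken) − Σ(formed) = 5584 − 5648 = −64 kJ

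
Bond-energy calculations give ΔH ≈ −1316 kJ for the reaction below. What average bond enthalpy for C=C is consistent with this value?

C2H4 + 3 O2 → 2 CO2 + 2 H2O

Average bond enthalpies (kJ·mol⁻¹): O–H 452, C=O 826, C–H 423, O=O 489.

Let D be the C=C bond energy.
Σ(broken) = 4×423 + 1×D + 3×489 = 3159 + D
Σ(formed) = 4×826 + 4×452 = 5112
ΔH = Σ(broken) − Σ(formed) = (3159 + D) − (5112) = −1953 + D
Setting this equal to −1316 kJ gives D = 637 kJ/mol.

D(C=C) ≈ 637 kJ/mol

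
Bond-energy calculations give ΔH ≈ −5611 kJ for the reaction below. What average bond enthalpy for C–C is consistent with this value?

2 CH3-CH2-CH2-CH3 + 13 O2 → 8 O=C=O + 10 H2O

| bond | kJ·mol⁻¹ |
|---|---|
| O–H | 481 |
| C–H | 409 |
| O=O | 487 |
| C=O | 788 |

Let D be the C–C bond energy.
Σ(broken) = 6×D + 20×409 + 13×487 = 14511 + 6D
Σ(formed) = 16×788 + 20×481 = 22228
ΔH = Σ(broken) − Σ(formed) = (14511 + 6D) − (22228) = −7717 + 6D
Setting this equal to −5611 kJ gives 6D = 2106, so D = 351 kJ/mol.

D(C–C) ≈ 351 kJ/mol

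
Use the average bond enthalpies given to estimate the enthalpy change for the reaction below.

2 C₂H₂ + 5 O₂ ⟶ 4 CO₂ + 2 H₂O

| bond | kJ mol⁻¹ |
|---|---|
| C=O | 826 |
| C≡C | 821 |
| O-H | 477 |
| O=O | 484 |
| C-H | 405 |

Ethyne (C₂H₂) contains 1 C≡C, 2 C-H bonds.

Bonds broken (reactants):
  C≡C: 2 × 821 = 1642
  C-H: 4 × 405 = 1620
  O=O: 5 × 484 = 2420
  Σ(broken) = 5682 kJ
Bonds formed (products):
  C=O: 8 × 826 = 6608
  O-H: 4 × 477 = 1908
  Σ(formed) = 8516 kJ
ΔH = Σ(broken) − Σ(formed) = 5682 − 8516 = −2834 kJ

ΔH ≈ −2834 kJ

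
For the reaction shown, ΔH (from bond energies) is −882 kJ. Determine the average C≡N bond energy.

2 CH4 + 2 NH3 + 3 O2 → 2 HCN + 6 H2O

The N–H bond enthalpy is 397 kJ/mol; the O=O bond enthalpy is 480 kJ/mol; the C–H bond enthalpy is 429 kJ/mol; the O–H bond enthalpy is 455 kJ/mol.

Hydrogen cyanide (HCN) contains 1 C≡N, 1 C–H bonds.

D(C≡N) ≈ 909 kJ/mol

Let D be the C≡N bond energy.
Σ(broken) = 8×429 + 6×397 + 3×480 = 7254
Σ(formed) = 2×D + 2×429 + 12×455 = 6318 + 2D
ΔH = Σ(broken) − Σ(formed) = (7254) − (6318 + 2D) = +936 − 2D
Setting this equal to −882 kJ gives 2D = 1818, so D = 909 kJ/mol.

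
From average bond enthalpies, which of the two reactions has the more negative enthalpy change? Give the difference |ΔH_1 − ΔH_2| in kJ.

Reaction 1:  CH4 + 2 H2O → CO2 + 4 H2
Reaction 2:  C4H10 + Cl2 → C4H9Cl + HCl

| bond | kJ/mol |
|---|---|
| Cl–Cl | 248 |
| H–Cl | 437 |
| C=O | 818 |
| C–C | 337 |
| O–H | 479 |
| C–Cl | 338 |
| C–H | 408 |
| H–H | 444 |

Reaction 1:
  Bonds broken (reactants):
    C–H: 4 × 408 = 1632
    O–H: 4 × 479 = 1916
    Σ(broken) = 3548 kJ
  Bonds formed (products):
    C=O: 2 × 818 = 1636
    H–H: 4 × 444 = 1776
    Σ(formed) = 3412 kJ
  ΔH_1 = 3548 − 3412 = +136 kJ
Reaction 2:
  Bonds broken (reactants):
    C–C: 3 × 337 = 1011
    C–H: 10 × 408 = 4080
    Cl–Cl: 1 × 248 = 248
    Σ(broken) = 5339 kJ
  Bonds formed (products):
    C–C: 3 × 337 = 1011
    C–Cl: 1 × 338 = 338
    C–H: 9 × 408 = 3672
    H–Cl: 1 × 437 = 437
    Σ(formed) = 5458 kJ
  ΔH_2 = 5339 − 5458 = −119 kJ
ΔH_1 − ΔH_2 = +255 kJ, so reaction 2 has the more negative ΔH; |ΔH_1 − ΔH_2| = 255 kJ.

Reaction 2, by 255 kJ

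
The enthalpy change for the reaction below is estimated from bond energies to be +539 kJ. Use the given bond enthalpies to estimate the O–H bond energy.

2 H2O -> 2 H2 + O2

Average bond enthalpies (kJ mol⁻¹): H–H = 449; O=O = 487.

Let D be the O–H bond energy.
Σ(broken) = 4×D = 4D
Σ(formed) = 2×449 + 1×487 = 1385
ΔH = Σ(broken) − Σ(formed) = (4D) − (1385) = −1385 + 4D
Setting this equal to +539 kJ gives 4D = 1924, so D = 481 kJ/mol.

D(O–H) ≈ 481 kJ/mol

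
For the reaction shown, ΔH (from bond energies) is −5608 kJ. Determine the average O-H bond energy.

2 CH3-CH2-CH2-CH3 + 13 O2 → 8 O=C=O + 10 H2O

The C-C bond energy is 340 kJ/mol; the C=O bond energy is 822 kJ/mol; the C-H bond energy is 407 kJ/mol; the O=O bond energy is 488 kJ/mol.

D(O-H) ≈ 449 kJ/mol

Let D be the O-H bond energy.
Σ(broken) = 6×340 + 20×407 + 13×488 = 16524
Σ(formed) = 16×822 + 20×D = 13152 + 20D
ΔH = Σ(broken) − Σ(formed) = (16524) − (13152 + 20D) = +3372 − 20D
Setting this equal to −5608 kJ gives 20D = 8980, so D = 449 kJ/mol.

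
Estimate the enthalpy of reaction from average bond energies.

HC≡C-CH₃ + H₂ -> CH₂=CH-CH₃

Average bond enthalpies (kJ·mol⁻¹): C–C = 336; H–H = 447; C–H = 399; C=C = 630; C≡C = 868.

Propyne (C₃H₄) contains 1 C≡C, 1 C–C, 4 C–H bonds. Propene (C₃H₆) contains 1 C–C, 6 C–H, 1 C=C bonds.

ΔH ≈ −113 kJ

Bonds broken (reactants):
  C≡C: 1 × 868 = 868
  C–C: 1 × 336 = 336
  C–H: 4 × 399 = 1596
  H–H: 1 × 447 = 447
  Σ(broken) = 3247 kJ
Bonds formed (products):
  C–C: 1 × 336 = 336
  C–H: 6 × 399 = 2394
  C=C: 1 × 630 = 630
  Σ(formed) = 3360 kJ
ΔH = Σ(broken) − Σ(formed) = 3247 − 3360 = −113 kJ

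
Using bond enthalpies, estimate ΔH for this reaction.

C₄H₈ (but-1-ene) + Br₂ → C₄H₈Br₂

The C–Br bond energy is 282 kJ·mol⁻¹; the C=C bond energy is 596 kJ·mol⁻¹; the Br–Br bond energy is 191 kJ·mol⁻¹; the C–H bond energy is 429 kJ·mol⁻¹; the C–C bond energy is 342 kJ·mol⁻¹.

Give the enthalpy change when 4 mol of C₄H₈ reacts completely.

Bonds broken (reactants):
  Br–Br: 1 × 191 = 191
  C–C: 2 × 342 = 684
  C–H: 8 × 429 = 3432
  C=C: 1 × 596 = 596
  Σ(broken) = 4903 kJ
Bonds formed (products):
  C–Br: 2 × 282 = 564
  C–C: 3 × 342 = 1026
  C–H: 8 × 429 = 3432
  Σ(formed) = 5022 kJ
ΔH = Σ(broken) − Σ(formed) = 4903 − 5022 = −119 kJ
For 4× the reaction as written: 4 × (−119) = −476 kJ

ΔH = −476 kJ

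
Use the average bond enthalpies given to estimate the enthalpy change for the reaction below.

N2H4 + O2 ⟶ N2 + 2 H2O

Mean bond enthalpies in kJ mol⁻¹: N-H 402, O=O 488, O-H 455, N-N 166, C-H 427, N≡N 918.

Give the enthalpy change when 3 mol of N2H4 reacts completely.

Bonds broken (reactants):
  N-H: 4 × 402 = 1608
  N-N: 1 × 166 = 166
  O=O: 1 × 488 = 488
  Σ(broken) = 2262 kJ
Bonds formed (products):
  N≡N: 1 × 918 = 918
  O-H: 4 × 455 = 1820
  Σ(formed) = 2738 kJ
ΔH = Σ(broken) − Σ(formed) = 2262 − 2738 = −476 kJ
For 3× the reaction as written: 3 × (−476) = −1428 kJ

ΔH = −1428 kJ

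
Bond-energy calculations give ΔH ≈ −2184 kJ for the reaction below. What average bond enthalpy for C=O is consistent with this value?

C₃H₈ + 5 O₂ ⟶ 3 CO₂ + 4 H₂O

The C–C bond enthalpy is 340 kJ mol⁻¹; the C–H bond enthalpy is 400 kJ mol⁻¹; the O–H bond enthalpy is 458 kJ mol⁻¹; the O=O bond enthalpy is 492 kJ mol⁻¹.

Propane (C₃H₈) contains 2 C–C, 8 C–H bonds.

D(C=O) ≈ 810 kJ/mol

Let D be the C=O bond energy.
Σ(broken) = 2×340 + 8×400 + 5×492 = 6340
Σ(formed) = 6×D + 8×458 = 3664 + 6D
ΔH = Σ(broken) − Σ(formed) = (6340) − (3664 + 6D) = +2676 − 6D
Setting this equal to −2184 kJ gives 6D = 4860, so D = 810 kJ/mol.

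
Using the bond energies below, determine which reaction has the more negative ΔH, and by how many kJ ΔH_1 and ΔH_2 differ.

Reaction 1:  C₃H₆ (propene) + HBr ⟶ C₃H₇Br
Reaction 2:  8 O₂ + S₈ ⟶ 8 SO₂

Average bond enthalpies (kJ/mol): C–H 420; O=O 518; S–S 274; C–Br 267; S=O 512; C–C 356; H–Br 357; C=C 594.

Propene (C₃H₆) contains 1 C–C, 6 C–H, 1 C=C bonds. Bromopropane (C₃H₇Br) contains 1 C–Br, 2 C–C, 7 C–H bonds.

Reaction 1:
  Bonds broken (reactants):
    C–C: 1 × 356 = 356
    C–H: 6 × 420 = 2520
    C=C: 1 × 594 = 594
    H–Br: 1 × 357 = 357
    Σ(broken) = 3827 kJ
  Bonds formed (products):
    C–Br: 1 × 267 = 267
    C–C: 2 × 356 = 712
    C–H: 7 × 420 = 2940
    Σ(formed) = 3919 kJ
  ΔH_1 = 3827 − 3919 = −92 kJ
Reaction 2:
  Bonds broken (reactants):
    O=O: 8 × 518 = 4144
    S–S: 8 × 274 = 2192
    Σ(broken) = 6336 kJ
  Bonds formed (products):
    S=O: 16 × 512 = 8192
    Σ(formed) = 8192 kJ
  ΔH_2 = 6336 − 8192 = −1856 kJ
ΔH_1 − ΔH_2 = +1764 kJ, so reaction 2 has the more negative ΔH; |ΔH_1 − ΔH_2| = 1764 kJ.

Reaction 2, by 1764 kJ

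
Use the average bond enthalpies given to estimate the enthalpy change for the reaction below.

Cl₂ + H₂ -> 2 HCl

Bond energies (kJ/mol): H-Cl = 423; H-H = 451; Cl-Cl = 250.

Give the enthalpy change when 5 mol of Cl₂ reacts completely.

ΔH = −725 kJ

Bonds broken (reactants):
  Cl-Cl: 1 × 250 = 250
  H-H: 1 × 451 = 451
  Σ(broken) = 701 kJ
Bonds formed (products):
  H-Cl: 2 × 423 = 846
  Σ(formed) = 846 kJ
ΔH = Σ(broken) − Σ(formed) = 701 − 846 = −145 kJ
For 5× the reaction as written: 5 × (−145) = −725 kJ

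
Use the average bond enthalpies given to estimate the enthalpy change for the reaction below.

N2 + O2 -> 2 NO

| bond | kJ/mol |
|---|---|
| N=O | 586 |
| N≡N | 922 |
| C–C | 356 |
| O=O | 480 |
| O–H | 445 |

Bonds broken (reactants):
  N≡N: 1 × 922 = 922
  O=O: 1 × 480 = 480
  Σ(broken) = 1402 kJ
Bonds formed (products):
  N=O: 2 × 586 = 1172
  Σ(formed) = 1172 kJ
ΔH = Σ(broken) − Σ(formed) = 1402 − 1172 = +230 kJ

ΔH ≈ +230 kJ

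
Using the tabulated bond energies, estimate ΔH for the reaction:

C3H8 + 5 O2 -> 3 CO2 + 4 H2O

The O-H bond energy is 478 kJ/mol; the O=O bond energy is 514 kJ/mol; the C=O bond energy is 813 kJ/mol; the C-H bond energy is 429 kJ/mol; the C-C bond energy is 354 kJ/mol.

ΔH ≈ −1992 kJ

Bonds broken (reactants):
  C-C: 2 × 354 = 708
  C-H: 8 × 429 = 3432
  O=O: 5 × 514 = 2570
  Σ(broken) = 6710 kJ
Bonds formed (products):
  C=O: 6 × 813 = 4878
  O-H: 8 × 478 = 3824
  Σ(formed) = 8702 kJ
ΔH = Σ(broken) − Σ(formed) = 6710 − 8702 = −1992 kJ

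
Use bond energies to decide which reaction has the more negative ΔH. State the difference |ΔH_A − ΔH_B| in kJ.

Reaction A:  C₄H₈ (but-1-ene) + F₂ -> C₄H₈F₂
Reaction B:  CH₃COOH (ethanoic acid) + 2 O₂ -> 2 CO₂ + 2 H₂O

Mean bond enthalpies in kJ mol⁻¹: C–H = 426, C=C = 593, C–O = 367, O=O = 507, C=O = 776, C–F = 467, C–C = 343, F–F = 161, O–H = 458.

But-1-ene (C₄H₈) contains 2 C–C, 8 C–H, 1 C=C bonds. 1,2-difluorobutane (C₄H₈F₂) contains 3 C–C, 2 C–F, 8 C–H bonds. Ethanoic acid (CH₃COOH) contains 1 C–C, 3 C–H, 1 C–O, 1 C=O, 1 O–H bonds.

Reaction A:
  Bonds broken (reactants):
    C–C: 2 × 343 = 686
    C–H: 8 × 426 = 3408
    C=C: 1 × 593 = 593
    F–F: 1 × 161 = 161
    Σ(broken) = 4848 kJ
  Bonds formed (products):
    C–C: 3 × 343 = 1029
    C–F: 2 × 467 = 934
    C–H: 8 × 426 = 3408
    Σ(formed) = 5371 kJ
  ΔH_A = 4848 − 5371 = −523 kJ
Reaction B:
  Bonds broken (reactants):
    C–C: 1 × 343 = 343
    C–H: 3 × 426 = 1278
    C–O: 1 × 367 = 367
    C=O: 1 × 776 = 776
    O–H: 1 × 458 = 458
    O=O: 2 × 507 = 1014
    Σ(broken) = 4236 kJ
  Bonds formed (products):
    C=O: 4 × 776 = 3104
    O–H: 4 × 458 = 1832
    Σ(formed) = 4936 kJ
  ΔH_B = 4236 − 4936 = −700 kJ
ΔH_A − ΔH_B = +177 kJ, so reaction B has the more negative ΔH; |ΔH_A − ΔH_B| = 177 kJ.

Reaction B, by 177 kJ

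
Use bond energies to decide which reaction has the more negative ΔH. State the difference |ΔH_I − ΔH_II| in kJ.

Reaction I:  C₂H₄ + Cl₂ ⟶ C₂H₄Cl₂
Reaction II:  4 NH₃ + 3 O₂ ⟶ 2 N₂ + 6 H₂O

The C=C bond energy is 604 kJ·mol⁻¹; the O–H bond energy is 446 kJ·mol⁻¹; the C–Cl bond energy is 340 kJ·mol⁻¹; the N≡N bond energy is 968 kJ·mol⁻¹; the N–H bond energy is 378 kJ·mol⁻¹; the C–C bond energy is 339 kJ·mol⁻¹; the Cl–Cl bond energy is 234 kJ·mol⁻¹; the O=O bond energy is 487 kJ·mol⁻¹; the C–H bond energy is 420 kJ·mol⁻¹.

Reaction II, by 1110 kJ

Reaction I:
  Bonds broken (reactants):
    C–H: 4 × 420 = 1680
    C=C: 1 × 604 = 604
    Cl–Cl: 1 × 234 = 234
    Σ(broken) = 2518 kJ
  Bonds formed (products):
    C–C: 1 × 339 = 339
    C–Cl: 2 × 340 = 680
    C–H: 4 × 420 = 1680
    Σ(formed) = 2699 kJ
  ΔH_I = 2518 − 2699 = −181 kJ
Reaction II:
  Bonds broken (reactants):
    N–H: 12 × 378 = 4536
    O=O: 3 × 487 = 1461
    Σ(broken) = 5997 kJ
  Bonds formed (products):
    N≡N: 2 × 968 = 1936
    O–H: 12 × 446 = 5352
    Σ(formed) = 7288 kJ
  ΔH_II = 5997 − 7288 = −1291 kJ
ΔH_I − ΔH_II = +1110 kJ, so reaction II has the more negative ΔH; |ΔH_I − ΔH_II| = 1110 kJ.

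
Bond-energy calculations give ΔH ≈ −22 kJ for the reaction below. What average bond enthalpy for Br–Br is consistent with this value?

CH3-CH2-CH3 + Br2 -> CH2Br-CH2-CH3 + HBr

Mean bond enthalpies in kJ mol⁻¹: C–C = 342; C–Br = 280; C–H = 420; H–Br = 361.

D(Br–Br) ≈ 199 kJ/mol

Let D be the Br–Br bond energy.
Σ(broken) = 1×D + 2×342 + 8×420 = 4044 + D
Σ(formed) = 1×280 + 2×342 + 7×420 + 1×361 = 4265
ΔH = Σ(broken) − Σ(formed) = (4044 + D) − (4265) = −221 + D
Setting this equal to −22 kJ gives D = 199 kJ/mol.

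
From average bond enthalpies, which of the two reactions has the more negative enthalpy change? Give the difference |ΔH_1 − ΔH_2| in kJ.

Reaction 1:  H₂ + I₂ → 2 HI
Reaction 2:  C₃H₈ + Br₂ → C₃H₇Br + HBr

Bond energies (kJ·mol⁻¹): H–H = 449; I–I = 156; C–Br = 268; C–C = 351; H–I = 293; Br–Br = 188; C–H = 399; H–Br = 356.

Reaction 2, by 56 kJ

Reaction 1:
  Bonds broken (reactants):
    H–H: 1 × 449 = 449
    I–I: 1 × 156 = 156
    Σ(broken) = 605 kJ
  Bonds formed (products):
    H–I: 2 × 293 = 586
    Σ(formed) = 586 kJ
  ΔH_1 = 605 − 586 = +19 kJ
Reaction 2:
  Bonds broken (reactants):
    Br–Br: 1 × 188 = 188
    C–C: 2 × 351 = 702
    C–H: 8 × 399 = 3192
    Σ(broken) = 4082 kJ
  Bonds formed (products):
    C–Br: 1 × 268 = 268
    C–C: 2 × 351 = 702
    C–H: 7 × 399 = 2793
    H–Br: 1 × 356 = 356
    Σ(formed) = 4119 kJ
  ΔH_2 = 4082 − 4119 = −37 kJ
ΔH_1 − ΔH_2 = +56 kJ, so reaction 2 has the more negative ΔH; |ΔH_1 − ΔH_2| = 56 kJ.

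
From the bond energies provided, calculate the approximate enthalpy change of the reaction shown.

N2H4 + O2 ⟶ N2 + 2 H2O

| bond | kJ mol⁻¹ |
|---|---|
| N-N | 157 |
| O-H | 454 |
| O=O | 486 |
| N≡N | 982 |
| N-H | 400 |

Bonds broken (reactants):
  N-H: 4 × 400 = 1600
  N-N: 1 × 157 = 157
  O=O: 1 × 486 = 486
  Σ(broken) = 2243 kJ
Bonds formed (products):
  N≡N: 1 × 982 = 982
  O-H: 4 × 454 = 1816
  Σ(formed) = 2798 kJ
ΔH = Σ(broken) − Σ(formed) = 2243 − 2798 = −555 kJ

ΔH ≈ −555 kJ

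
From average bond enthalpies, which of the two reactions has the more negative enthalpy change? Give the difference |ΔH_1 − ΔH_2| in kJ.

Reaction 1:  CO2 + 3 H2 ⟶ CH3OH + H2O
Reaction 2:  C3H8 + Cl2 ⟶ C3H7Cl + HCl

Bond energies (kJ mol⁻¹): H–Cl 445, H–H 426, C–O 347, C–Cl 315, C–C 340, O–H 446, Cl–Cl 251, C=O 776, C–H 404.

Reaction 1:
  Bonds broken (reactants):
    C=O: 2 × 776 = 1552
    H–H: 3 × 426 = 1278
    Σ(broken) = 2830 kJ
  Bonds formed (products):
    C–H: 3 × 404 = 1212
    C–O: 1 × 347 = 347
    O–H: 3 × 446 = 1338
    Σ(formed) = 2897 kJ
  ΔH_1 = 2830 − 2897 = −67 kJ
Reaction 2:
  Bonds broken (reactants):
    C–C: 2 × 340 = 680
    C–H: 8 × 404 = 3232
    Cl–Cl: 1 × 251 = 251
    Σ(broken) = 4163 kJ
  Bonds formed (products):
    C–C: 2 × 340 = 680
    C–Cl: 1 × 315 = 315
    C–H: 7 × 404 = 2828
    H–Cl: 1 × 445 = 445
    Σ(formed) = 4268 kJ
  ΔH_2 = 4163 − 4268 = −105 kJ
ΔH_1 − ΔH_2 = +38 kJ, so reaction 2 has the more negative ΔH; |ΔH_1 − ΔH_2| = 38 kJ.

Reaction 2, by 38 kJ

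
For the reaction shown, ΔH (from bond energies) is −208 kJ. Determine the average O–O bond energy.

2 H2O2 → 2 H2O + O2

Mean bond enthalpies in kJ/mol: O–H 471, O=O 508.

D(O–O) ≈ 150 kJ/mol

Let D be the O–O bond energy.
Σ(broken) = 4×471 + 2×D = 1884 + 2D
Σ(formed) = 4×471 + 1×508 = 2392
ΔH = Σ(broken) − Σ(formed) = (1884 + 2D) − (2392) = −508 + 2D
Setting this equal to −208 kJ gives 2D = 300, so D = 150 kJ/mol.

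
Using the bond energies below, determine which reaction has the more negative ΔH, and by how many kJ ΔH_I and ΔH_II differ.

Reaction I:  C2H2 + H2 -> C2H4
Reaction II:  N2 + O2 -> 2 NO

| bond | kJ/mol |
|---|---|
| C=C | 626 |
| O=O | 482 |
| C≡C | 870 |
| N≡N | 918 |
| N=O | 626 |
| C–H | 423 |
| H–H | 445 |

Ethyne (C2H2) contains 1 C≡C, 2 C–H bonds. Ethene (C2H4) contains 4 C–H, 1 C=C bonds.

Reaction I, by 305 kJ

Reaction I:
  Bonds broken (reactants):
    C≡C: 1 × 870 = 870
    C–H: 2 × 423 = 846
    H–H: 1 × 445 = 445
    Σ(broken) = 2161 kJ
  Bonds formed (products):
    C–H: 4 × 423 = 1692
    C=C: 1 × 626 = 626
    Σ(formed) = 2318 kJ
  ΔH_I = 2161 − 2318 = −157 kJ
Reaction II:
  Bonds broken (reactants):
    N≡N: 1 × 918 = 918
    O=O: 1 × 482 = 482
    Σ(broken) = 1400 kJ
  Bonds formed (products):
    N=O: 2 × 626 = 1252
    Σ(formed) = 1252 kJ
  ΔH_II = 1400 − 1252 = +148 kJ
ΔH_I − ΔH_II = −305 kJ, so reaction I has the more negative ΔH; |ΔH_I − ΔH_II| = 305 kJ.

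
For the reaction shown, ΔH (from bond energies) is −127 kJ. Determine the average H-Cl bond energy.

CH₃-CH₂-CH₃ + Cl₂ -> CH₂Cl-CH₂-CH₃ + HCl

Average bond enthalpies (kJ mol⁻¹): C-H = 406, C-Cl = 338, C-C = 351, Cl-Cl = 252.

Let D be the H-Cl bond energy.
Σ(broken) = 2×351 + 8×406 + 1×252 = 4202
Σ(formed) = 2×351 + 1×338 + 7×406 + 1×D = 3882 + D
ΔH = Σ(broken) − Σ(formed) = (4202) − (3882 + D) = +320 − D
Setting this equal to −127 kJ gives D = 447 kJ/mol.

D(H-Cl) ≈ 447 kJ/mol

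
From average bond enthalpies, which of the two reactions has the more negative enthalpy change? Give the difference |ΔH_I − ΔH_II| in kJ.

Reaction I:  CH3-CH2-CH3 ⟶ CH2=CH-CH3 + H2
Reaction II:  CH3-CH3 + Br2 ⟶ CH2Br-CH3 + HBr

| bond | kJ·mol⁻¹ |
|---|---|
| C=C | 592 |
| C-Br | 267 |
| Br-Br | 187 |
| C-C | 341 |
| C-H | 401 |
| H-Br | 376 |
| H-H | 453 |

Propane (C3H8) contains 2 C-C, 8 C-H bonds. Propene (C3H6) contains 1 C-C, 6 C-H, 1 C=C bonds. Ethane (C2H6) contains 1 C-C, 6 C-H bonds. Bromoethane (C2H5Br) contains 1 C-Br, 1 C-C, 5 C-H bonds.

Reaction I:
  Bonds broken (reactants):
    C-C: 2 × 341 = 682
    C-H: 8 × 401 = 3208
    Σ(broken) = 3890 kJ
  Bonds formed (products):
    C-C: 1 × 341 = 341
    C-H: 6 × 401 = 2406
    C=C: 1 × 592 = 592
    H-H: 1 × 453 = 453
    Σ(formed) = 3792 kJ
  ΔH_I = 3890 − 3792 = +98 kJ
Reaction II:
  Bonds broken (reactants):
    Br-Br: 1 × 187 = 187
    C-C: 1 × 341 = 341
    C-H: 6 × 401 = 2406
    Σ(broken) = 2934 kJ
  Bonds formed (products):
    C-Br: 1 × 267 = 267
    C-C: 1 × 341 = 341
    C-H: 5 × 401 = 2005
    H-Br: 1 × 376 = 376
    Σ(formed) = 2989 kJ
  ΔH_II = 2934 − 2989 = −55 kJ
ΔH_I − ΔH_II = +153 kJ, so reaction II has the more negative ΔH; |ΔH_I − ΔH_II| = 153 kJ.

Reaction II, by 153 kJ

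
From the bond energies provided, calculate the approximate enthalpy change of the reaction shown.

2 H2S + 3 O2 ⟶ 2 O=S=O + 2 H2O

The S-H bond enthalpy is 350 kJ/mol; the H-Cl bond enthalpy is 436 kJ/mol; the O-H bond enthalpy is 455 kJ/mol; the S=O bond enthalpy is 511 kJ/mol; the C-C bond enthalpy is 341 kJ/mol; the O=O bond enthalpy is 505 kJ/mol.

Bonds broken (reactants):
  O=O: 3 × 505 = 1515
  S-H: 4 × 350 = 1400
  Σ(broken) = 2915 kJ
Bonds formed (products):
  O-H: 4 × 455 = 1820
  S=O: 4 × 511 = 2044
  Σ(formed) = 3864 kJ
ΔH = Σ(broken) − Σ(formed) = 2915 − 3864 = −949 kJ

ΔH ≈ −949 kJ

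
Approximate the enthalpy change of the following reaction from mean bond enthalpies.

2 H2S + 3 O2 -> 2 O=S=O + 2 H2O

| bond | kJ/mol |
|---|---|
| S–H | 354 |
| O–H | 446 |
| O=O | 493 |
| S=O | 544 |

Bonds broken (reactants):
  O=O: 3 × 493 = 1479
  S–H: 4 × 354 = 1416
  Σ(broken) = 2895 kJ
Bonds formed (products):
  O–H: 4 × 446 = 1784
  S=O: 4 × 544 = 2176
  Σ(formed) = 3960 kJ
ΔH = Σ(broken) − Σ(formed) = 2895 − 3960 = −1065 kJ

ΔH ≈ −1065 kJ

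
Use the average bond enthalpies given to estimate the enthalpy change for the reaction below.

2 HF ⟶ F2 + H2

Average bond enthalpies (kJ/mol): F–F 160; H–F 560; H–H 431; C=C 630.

Bonds broken (reactants):
  H–F: 2 × 560 = 1120
  Σ(broken) = 1120 kJ
Bonds formed (products):
  F–F: 1 × 160 = 160
  H–H: 1 × 431 = 431
  Σ(formed) = 591 kJ
ΔH = Σ(broken) − Σ(formed) = 1120 − 591 = +529 kJ

ΔH ≈ +529 kJ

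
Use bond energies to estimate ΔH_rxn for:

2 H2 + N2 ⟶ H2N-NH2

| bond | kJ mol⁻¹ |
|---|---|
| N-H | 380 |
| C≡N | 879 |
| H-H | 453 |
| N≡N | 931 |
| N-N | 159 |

Bonds broken (reactants):
  H-H: 2 × 453 = 906
  N≡N: 1 × 931 = 931
  Σ(broken) = 1837 kJ
Bonds formed (products):
  N-H: 4 × 380 = 1520
  N-N: 1 × 159 = 159
  Σ(formed) = 1679 kJ
ΔH = Σ(broken) − Σ(formed) = 1837 − 1679 = +158 kJ

ΔH ≈ +158 kJ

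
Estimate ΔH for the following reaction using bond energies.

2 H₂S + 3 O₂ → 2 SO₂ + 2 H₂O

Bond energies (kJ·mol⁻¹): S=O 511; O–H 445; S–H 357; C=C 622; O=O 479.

Bonds broken (reactants):
  O=O: 3 × 479 = 1437
  S–H: 4 × 357 = 1428
  Σ(broken) = 2865 kJ
Bonds formed (products):
  O–H: 4 × 445 = 1780
  S=O: 4 × 511 = 2044
  Σ(formed) = 3824 kJ
ΔH = Σ(broken) − Σ(formed) = 2865 − 3824 = −959 kJ

ΔH ≈ −959 kJ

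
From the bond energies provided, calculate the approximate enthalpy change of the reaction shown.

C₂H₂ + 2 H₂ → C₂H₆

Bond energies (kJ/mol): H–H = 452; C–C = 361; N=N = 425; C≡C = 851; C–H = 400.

Bonds broken (reactants):
  C≡C: 1 × 851 = 851
  C–H: 2 × 400 = 800
  H–H: 2 × 452 = 904
  Σ(broken) = 2555 kJ
Bonds formed (products):
  C–C: 1 × 361 = 361
  C–H: 6 × 400 = 2400
  Σ(formed) = 2761 kJ
ΔH = Σ(broken) − Σ(formed) = 2555 − 2761 = −206 kJ

ΔH ≈ −206 kJ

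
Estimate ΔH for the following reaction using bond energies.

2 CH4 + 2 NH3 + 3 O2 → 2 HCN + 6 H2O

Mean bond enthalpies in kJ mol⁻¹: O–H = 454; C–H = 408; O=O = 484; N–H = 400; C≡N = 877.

Bonds broken (reactants):
  C–H: 8 × 408 = 3264
  N–H: 6 × 400 = 2400
  O=O: 3 × 484 = 1452
  Σ(broken) = 7116 kJ
Bonds formed (products):
  C≡N: 2 × 877 = 1754
  C–H: 2 × 408 = 816
  O–H: 12 × 454 = 5448
  Σ(formed) = 8018 kJ
ΔH = Σ(broken) − Σ(formed) = 7116 − 8018 = −902 kJ

ΔH ≈ −902 kJ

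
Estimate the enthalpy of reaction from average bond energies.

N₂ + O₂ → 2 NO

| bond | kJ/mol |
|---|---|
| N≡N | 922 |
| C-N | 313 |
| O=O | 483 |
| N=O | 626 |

ΔH ≈ +153 kJ

Bonds broken (reactants):
  N≡N: 1 × 922 = 922
  O=O: 1 × 483 = 483
  Σ(broken) = 1405 kJ
Bonds formed (products):
  N=O: 2 × 626 = 1252
  Σ(formed) = 1252 kJ
ΔH = Σ(broken) − Σ(formed) = 1405 − 1252 = +153 kJ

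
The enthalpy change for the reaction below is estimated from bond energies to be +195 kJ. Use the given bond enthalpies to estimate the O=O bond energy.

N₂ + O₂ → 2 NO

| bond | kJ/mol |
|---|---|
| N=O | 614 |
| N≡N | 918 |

D(O=O) ≈ 505 kJ/mol

Let D be the O=O bond energy.
Σ(broken) = 1×918 + 1×D = 918 + D
Σ(formed) = 2×614 = 1228
ΔH = Σ(broken) − Σ(formed) = (918 + D) − (1228) = −310 + D
Setting this equal to +195 kJ gives D = 505 kJ/mol.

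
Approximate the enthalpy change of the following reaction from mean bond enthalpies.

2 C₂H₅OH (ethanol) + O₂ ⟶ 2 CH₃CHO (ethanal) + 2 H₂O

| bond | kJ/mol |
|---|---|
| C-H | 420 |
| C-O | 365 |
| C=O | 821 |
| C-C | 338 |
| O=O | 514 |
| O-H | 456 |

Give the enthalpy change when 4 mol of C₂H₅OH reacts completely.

Bonds broken (reactants):
  C-C: 2 × 338 = 676
  C-H: 10 × 420 = 4200
  C-O: 2 × 365 = 730
  O-H: 2 × 456 = 912
  O=O: 1 × 514 = 514
  Σ(broken) = 7032 kJ
Bonds formed (products):
  C-C: 2 × 338 = 676
  C-H: 8 × 420 = 3360
  C=O: 2 × 821 = 1642
  O-H: 4 × 456 = 1824
  Σ(formed) = 7502 kJ
ΔH = Σ(broken) − Σ(formed) = 7032 − 7502 = −470 kJ
For 2× the reaction as written: 2 × (−470) = −940 kJ

ΔH = −940 kJ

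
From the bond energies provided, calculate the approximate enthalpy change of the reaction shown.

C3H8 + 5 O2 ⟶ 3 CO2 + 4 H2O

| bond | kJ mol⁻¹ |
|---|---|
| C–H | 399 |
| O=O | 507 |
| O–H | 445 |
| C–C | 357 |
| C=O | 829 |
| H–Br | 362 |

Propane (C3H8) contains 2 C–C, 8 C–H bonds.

Bonds broken (reactants):
  C–C: 2 × 357 = 714
  C–H: 8 × 399 = 3192
  O=O: 5 × 507 = 2535
  Σ(broken) = 6441 kJ
Bonds formed (products):
  C=O: 6 × 829 = 4974
  O–H: 8 × 445 = 3560
  Σ(formed) = 8534 kJ
ΔH = Σ(broken) − Σ(formed) = 6441 − 8534 = −2093 kJ

ΔH ≈ −2093 kJ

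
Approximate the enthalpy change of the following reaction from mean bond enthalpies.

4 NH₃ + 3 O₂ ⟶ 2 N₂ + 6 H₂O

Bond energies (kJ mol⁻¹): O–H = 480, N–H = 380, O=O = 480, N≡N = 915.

Bonds broken (reactants):
  N–H: 12 × 380 = 4560
  O=O: 3 × 480 = 1440
  Σ(broken) = 6000 kJ
Bonds formed (products):
  N≡N: 2 × 915 = 1830
  O–H: 12 × 480 = 5760
  Σ(formed) = 7590 kJ
ΔH = Σ(broken) − Σ(formed) = 6000 − 7590 = −1590 kJ

ΔH ≈ −1590 kJ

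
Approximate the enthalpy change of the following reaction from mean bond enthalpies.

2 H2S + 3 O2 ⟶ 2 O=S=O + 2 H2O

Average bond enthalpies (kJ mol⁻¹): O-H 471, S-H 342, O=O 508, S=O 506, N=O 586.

Bonds broken (reactants):
  O=O: 3 × 508 = 1524
  S-H: 4 × 342 = 1368
  Σ(broken) = 2892 kJ
Bonds formed (products):
  O-H: 4 × 471 = 1884
  S=O: 4 × 506 = 2024
  Σ(formed) = 3908 kJ
ΔH = Σ(broken) − Σ(formed) = 2892 − 3908 = −1016 kJ

ΔH ≈ −1016 kJ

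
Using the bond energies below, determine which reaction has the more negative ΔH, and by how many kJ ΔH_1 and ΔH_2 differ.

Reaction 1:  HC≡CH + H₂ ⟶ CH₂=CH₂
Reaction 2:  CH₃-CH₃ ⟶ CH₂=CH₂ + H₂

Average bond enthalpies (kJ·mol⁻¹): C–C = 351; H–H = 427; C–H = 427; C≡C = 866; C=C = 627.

Reaction 1, by 339 kJ

Reaction 1:
  Bonds broken (reactants):
    C≡C: 1 × 866 = 866
    C–H: 2 × 427 = 854
    H–H: 1 × 427 = 427
    Σ(broken) = 2147 kJ
  Bonds formed (products):
    C–H: 4 × 427 = 1708
    C=C: 1 × 627 = 627
    Σ(formed) = 2335 kJ
  ΔH_1 = 2147 − 2335 = −188 kJ
Reaction 2:
  Bonds broken (reactants):
    C–C: 1 × 351 = 351
    C–H: 6 × 427 = 2562
    Σ(broken) = 2913 kJ
  Bonds formed (products):
    C–H: 4 × 427 = 1708
    C=C: 1 × 627 = 627
    H–H: 1 × 427 = 427
    Σ(formed) = 2762 kJ
  ΔH_2 = 2913 − 2762 = +151 kJ
ΔH_1 − ΔH_2 = −339 kJ, so reaction 1 has the more negative ΔH; |ΔH_1 − ΔH_2| = 339 kJ.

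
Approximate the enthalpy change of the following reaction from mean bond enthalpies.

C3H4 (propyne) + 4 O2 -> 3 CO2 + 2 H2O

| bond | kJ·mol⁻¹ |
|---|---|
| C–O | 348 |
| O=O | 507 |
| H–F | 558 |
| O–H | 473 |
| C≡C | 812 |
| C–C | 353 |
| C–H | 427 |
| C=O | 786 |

Bonds broken (reactants):
  C≡C: 1 × 812 = 812
  C–C: 1 × 353 = 353
  C–H: 4 × 427 = 1708
  O=O: 4 × 507 = 2028
  Σ(broken) = 4901 kJ
Bonds formed (products):
  C=O: 6 × 786 = 4716
  O–H: 4 × 473 = 1892
  Σ(formed) = 6608 kJ
ΔH = Σ(broken) − Σ(formed) = 4901 − 6608 = −1707 kJ

ΔH ≈ −1707 kJ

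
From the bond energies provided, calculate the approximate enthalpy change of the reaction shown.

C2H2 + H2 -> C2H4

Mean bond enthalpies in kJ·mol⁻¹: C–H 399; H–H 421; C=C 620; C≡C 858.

ΔH ≈ −139 kJ

Bonds broken (reactants):
  C≡C: 1 × 858 = 858
  C–H: 2 × 399 = 798
  H–H: 1 × 421 = 421
  Σ(broken) = 2077 kJ
Bonds formed (products):
  C–H: 4 × 399 = 1596
  C=C: 1 × 620 = 620
  Σ(formed) = 2216 kJ
ΔH = Σ(broken) − Σ(formed) = 2077 − 2216 = −139 kJ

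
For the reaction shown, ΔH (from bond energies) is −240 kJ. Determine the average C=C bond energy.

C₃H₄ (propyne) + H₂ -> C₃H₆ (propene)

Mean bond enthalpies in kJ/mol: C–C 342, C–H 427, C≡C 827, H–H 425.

Let D be the C=C bond energy.
Σ(broken) = 1×827 + 1×342 + 4×427 + 1×425 = 3302
Σ(formed) = 1×342 + 6×427 + 1×D = 2904 + D
ΔH = Σ(broken) − Σ(formed) = (3302) − (2904 + D) = +398 − D
Setting this equal to −240 kJ gives D = 638 kJ/mol.

D(C=C) ≈ 638 kJ/mol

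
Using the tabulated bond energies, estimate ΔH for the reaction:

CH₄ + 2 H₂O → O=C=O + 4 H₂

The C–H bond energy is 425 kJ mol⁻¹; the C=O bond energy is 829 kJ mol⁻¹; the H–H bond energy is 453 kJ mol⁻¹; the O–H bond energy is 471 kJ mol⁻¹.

ΔH ≈ +114 kJ

Bonds broken (reactants):
  C–H: 4 × 425 = 1700
  O–H: 4 × 471 = 1884
  Σ(broken) = 3584 kJ
Bonds formed (products):
  C=O: 2 × 829 = 1658
  H–H: 4 × 453 = 1812
  Σ(formed) = 3470 kJ
ΔH = Σ(broken) − Σ(formed) = 3584 − 3470 = +114 kJ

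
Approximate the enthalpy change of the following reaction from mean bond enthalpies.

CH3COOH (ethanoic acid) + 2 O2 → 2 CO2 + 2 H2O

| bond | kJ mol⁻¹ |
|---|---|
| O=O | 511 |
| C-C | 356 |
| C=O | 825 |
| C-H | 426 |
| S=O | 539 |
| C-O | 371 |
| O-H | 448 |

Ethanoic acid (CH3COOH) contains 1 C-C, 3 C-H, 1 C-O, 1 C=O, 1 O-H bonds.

ΔH ≈ −792 kJ

Bonds broken (reactants):
  C-C: 1 × 356 = 356
  C-H: 3 × 426 = 1278
  C-O: 1 × 371 = 371
  C=O: 1 × 825 = 825
  O-H: 1 × 448 = 448
  O=O: 2 × 511 = 1022
  Σ(broken) = 4300 kJ
Bonds formed (products):
  C=O: 4 × 825 = 3300
  O-H: 4 × 448 = 1792
  Σ(formed) = 5092 kJ
ΔH = Σ(broken) − Σ(formed) = 4300 − 5092 = −792 kJ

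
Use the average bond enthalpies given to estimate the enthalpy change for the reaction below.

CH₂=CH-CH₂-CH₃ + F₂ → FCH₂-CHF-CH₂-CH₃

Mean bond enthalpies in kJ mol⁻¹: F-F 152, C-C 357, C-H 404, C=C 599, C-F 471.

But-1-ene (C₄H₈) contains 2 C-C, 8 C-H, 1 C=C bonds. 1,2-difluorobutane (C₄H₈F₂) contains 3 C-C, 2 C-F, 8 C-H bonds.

Bonds broken (reactants):
  C-C: 2 × 357 = 714
  C-H: 8 × 404 = 3232
  C=C: 1 × 599 = 599
  F-F: 1 × 152 = 152
  Σ(broken) = 4697 kJ
Bonds formed (products):
  C-C: 3 × 357 = 1071
  C-F: 2 × 471 = 942
  C-H: 8 × 404 = 3232
  Σ(formed) = 5245 kJ
ΔH = Σ(broken) − Σ(formed) = 4697 − 5245 = −548 kJ

ΔH ≈ −548 kJ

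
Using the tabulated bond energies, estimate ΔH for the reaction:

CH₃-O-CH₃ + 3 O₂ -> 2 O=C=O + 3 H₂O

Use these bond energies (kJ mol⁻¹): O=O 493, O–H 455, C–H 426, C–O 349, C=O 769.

ΔH ≈ −1073 kJ

Bonds broken (reactants):
  C–H: 6 × 426 = 2556
  C–O: 2 × 349 = 698
  O=O: 3 × 493 = 1479
  Σ(broken) = 4733 kJ
Bonds formed (products):
  C=O: 4 × 769 = 3076
  O–H: 6 × 455 = 2730
  Σ(formed) = 5806 kJ
ΔH = Σ(broken) − Σ(formed) = 4733 − 5806 = −1073 kJ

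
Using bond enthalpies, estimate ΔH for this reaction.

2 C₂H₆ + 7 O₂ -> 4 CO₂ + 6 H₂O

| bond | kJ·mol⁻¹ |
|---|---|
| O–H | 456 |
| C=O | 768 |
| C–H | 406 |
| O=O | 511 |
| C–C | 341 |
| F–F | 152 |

Bonds broken (reactants):
  C–C: 2 × 341 = 682
  C–H: 12 × 406 = 4872
  O=O: 7 × 511 = 3577
  Σ(broken) = 9131 kJ
Bonds formed (products):
  C=O: 8 × 768 = 6144
  O–H: 12 × 456 = 5472
  Σ(formed) = 11616 kJ
ΔH = Σ(broken) − Σ(formed) = 9131 − 11616 = −2485 kJ

ΔH ≈ −2485 kJ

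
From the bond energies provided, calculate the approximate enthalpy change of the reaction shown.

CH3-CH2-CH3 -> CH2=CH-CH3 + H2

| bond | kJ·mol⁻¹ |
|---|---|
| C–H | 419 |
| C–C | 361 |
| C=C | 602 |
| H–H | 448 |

Bonds broken (reactants):
  C–C: 2 × 361 = 722
  C–H: 8 × 419 = 3352
  Σ(broken) = 4074 kJ
Bonds formed (products):
  C–C: 1 × 361 = 361
  C–H: 6 × 419 = 2514
  C=C: 1 × 602 = 602
  H–H: 1 × 448 = 448
  Σ(formed) = 3925 kJ
ΔH = Σ(broken) − Σ(formed) = 4074 − 3925 = +149 kJ

ΔH ≈ +149 kJ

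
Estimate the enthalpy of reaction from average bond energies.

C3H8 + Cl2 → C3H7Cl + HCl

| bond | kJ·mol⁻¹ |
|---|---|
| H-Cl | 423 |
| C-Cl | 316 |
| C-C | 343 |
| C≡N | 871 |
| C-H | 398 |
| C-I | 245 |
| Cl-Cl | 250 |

Bonds broken (reactants):
  C-C: 2 × 343 = 686
  C-H: 8 × 398 = 3184
  Cl-Cl: 1 × 250 = 250
  Σ(broken) = 4120 kJ
Bonds formed (products):
  C-C: 2 × 343 = 686
  C-Cl: 1 × 316 = 316
  C-H: 7 × 398 = 2786
  H-Cl: 1 × 423 = 423
  Σ(formed) = 4211 kJ
ΔH = Σ(broken) − Σ(formed) = 4120 − 4211 = −91 kJ

ΔH ≈ −91 kJ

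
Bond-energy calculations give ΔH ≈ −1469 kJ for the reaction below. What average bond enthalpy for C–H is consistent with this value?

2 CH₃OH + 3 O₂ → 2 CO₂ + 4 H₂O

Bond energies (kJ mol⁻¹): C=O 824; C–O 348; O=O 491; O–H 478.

Let D be the C–H bond energy.
Σ(broken) = 6×D + 2×348 + 2×478 + 3×491 = 3125 + 6D
Σ(formed) = 4×824 + 8×478 = 7120
ΔH = Σ(broken) − Σ(formed) = (3125 + 6D) − (7120) = −3995 + 6D
Setting this equal to −1469 kJ gives 6D = 2526, so D = 421 kJ/mol.

D(C–H) ≈ 421 kJ/mol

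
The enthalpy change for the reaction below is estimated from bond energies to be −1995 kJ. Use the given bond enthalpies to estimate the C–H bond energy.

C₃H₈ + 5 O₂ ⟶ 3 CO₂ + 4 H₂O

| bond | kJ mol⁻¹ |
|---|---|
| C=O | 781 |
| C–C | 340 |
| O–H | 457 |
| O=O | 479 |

Let D be the C–H bond energy.
Σ(broken) = 2×340 + 8×D + 5×479 = 3075 + 8D
Σ(formed) = 6×781 + 8×457 = 8342
ΔH = Σ(broken) − Σ(formed) = (3075 + 8D) − (8342) = −5267 + 8D
Setting this equal to −1995 kJ gives 8D = 3272, so D = 409 kJ/mol.

D(C–H) ≈ 409 kJ/mol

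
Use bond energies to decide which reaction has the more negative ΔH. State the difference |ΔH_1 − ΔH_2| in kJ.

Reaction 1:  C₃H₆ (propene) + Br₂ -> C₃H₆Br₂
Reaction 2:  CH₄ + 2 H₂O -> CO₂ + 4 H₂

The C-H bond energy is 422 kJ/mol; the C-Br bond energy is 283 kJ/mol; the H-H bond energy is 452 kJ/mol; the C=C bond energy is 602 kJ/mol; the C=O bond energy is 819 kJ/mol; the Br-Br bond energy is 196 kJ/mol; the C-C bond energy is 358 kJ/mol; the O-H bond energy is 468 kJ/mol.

Reaction 1:
  Bonds broken (reactants):
    Br-Br: 1 × 196 = 196
    C-C: 1 × 358 = 358
    C-H: 6 × 422 = 2532
    C=C: 1 × 602 = 602
    Σ(broken) = 3688 kJ
  Bonds formed (products):
    C-Br: 2 × 283 = 566
    C-C: 2 × 358 = 716
    C-H: 6 × 422 = 2532
    Σ(formed) = 3814 kJ
  ΔH_1 = 3688 − 3814 = −126 kJ
Reaction 2:
  Bonds broken (reactants):
    C-H: 4 × 422 = 1688
    O-H: 4 × 468 = 1872
    Σ(broken) = 3560 kJ
  Bonds formed (products):
    C=O: 2 × 819 = 1638
    H-H: 4 × 452 = 1808
    Σ(formed) = 3446 kJ
  ΔH_2 = 3560 − 3446 = +114 kJ
ΔH_1 − ΔH_2 = −240 kJ, so reaction 1 has the more negative ΔH; |ΔH_1 − ΔH_2| = 240 kJ.

Reaction 1, by 240 kJ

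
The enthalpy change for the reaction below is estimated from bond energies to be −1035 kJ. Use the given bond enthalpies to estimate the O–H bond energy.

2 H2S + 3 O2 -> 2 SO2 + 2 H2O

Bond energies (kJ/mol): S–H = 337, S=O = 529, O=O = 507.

Let D be the O–H bond energy.
Σ(broken) = 3×507 + 4×337 = 2869
Σ(formed) = 4×D + 4×529 = 2116 + 4D
ΔH = Σ(broken) − Σ(formed) = (2869) − (2116 + 4D) = +753 − 4D
Setting this equal to −1035 kJ gives 4D = 1788, so D = 447 kJ/mol.

D(O–H) ≈ 447 kJ/mol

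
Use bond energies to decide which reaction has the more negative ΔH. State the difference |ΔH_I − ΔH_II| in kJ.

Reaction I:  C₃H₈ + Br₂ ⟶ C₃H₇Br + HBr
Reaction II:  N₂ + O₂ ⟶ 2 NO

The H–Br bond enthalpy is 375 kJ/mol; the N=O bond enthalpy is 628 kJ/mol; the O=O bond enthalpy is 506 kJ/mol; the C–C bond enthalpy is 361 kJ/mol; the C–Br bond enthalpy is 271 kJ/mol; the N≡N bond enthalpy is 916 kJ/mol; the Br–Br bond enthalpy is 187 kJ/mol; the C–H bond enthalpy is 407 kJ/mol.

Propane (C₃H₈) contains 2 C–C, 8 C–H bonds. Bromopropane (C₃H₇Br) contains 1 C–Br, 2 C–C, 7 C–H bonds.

Reaction I, by 218 kJ

Reaction I:
  Bonds broken (reactants):
    Br–Br: 1 × 187 = 187
    C–C: 2 × 361 = 722
    C–H: 8 × 407 = 3256
    Σ(broken) = 4165 kJ
  Bonds formed (products):
    C–Br: 1 × 271 = 271
    C–C: 2 × 361 = 722
    C–H: 7 × 407 = 2849
    H–Br: 1 × 375 = 375
    Σ(formed) = 4217 kJ
  ΔH_I = 4165 − 4217 = −52 kJ
Reaction II:
  Bonds broken (reactants):
    N≡N: 1 × 916 = 916
    O=O: 1 × 506 = 506
    Σ(broken) = 1422 kJ
  Bonds formed (products):
    N=O: 2 × 628 = 1256
    Σ(formed) = 1256 kJ
  ΔH_II = 1422 − 1256 = +166 kJ
ΔH_I − ΔH_II = −218 kJ, so reaction I has the more negative ΔH; |ΔH_I − ΔH_II| = 218 kJ.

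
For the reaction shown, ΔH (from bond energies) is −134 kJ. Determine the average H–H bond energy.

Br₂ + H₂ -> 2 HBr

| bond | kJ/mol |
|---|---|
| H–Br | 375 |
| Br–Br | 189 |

D(H–H) ≈ 427 kJ/mol

Let D be the H–H bond energy.
Σ(broken) = 1×189 + 1×D = 189 + D
Σ(formed) = 2×375 = 750
ΔH = Σ(broken) − Σ(formed) = (189 + D) − (750) = −561 + D
Setting this equal to −134 kJ gives D = 427 kJ/mol.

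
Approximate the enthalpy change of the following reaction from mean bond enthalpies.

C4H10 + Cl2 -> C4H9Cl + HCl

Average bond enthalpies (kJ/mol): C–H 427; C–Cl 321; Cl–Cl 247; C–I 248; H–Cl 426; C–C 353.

ΔH ≈ −73 kJ

Bonds broken (reactants):
  C–C: 3 × 353 = 1059
  C–H: 10 × 427 = 4270
  Cl–Cl: 1 × 247 = 247
  Σ(broken) = 5576 kJ
Bonds formed (products):
  C–C: 3 × 353 = 1059
  C–Cl: 1 × 321 = 321
  C–H: 9 × 427 = 3843
  H–Cl: 1 × 426 = 426
  Σ(formed) = 5649 kJ
ΔH = Σ(broken) − Σ(formed) = 5576 − 5649 = −73 kJ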